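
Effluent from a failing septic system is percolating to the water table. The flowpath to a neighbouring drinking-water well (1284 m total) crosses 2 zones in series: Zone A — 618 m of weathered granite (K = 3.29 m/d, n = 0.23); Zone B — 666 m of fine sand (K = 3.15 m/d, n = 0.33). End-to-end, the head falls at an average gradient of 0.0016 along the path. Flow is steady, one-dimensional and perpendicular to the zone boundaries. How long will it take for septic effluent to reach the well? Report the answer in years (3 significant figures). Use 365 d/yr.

Steady 1-D flow in series ⇒ the Darcy flux q is identical in every zone and the zone head losses add (resistances L/K in series).
Σ(L/K) = 618/3.29 + 666/3.15 = 187.8 + 211.4 = 399.3 d
K_eq = L_total / Σ(L/K) = 1284 / 399.3 = 3.216 m/d
q = K_eq · i = 3.216 × 0.0016 = 0.005145 m/d (same in every zone)
Zone A: v = q/n = 0.005145/0.23 = 0.02237 m/d → t_A = 618/0.02237 = 27620 d
Zone B: v = q/n = 0.005145/0.33 = 0.01559 m/d → t_B = 666/0.01559 = 42710 d
Total t = 27620 + 42710 = 70340 d
   = 70340 / 365 = 193 yr

193 years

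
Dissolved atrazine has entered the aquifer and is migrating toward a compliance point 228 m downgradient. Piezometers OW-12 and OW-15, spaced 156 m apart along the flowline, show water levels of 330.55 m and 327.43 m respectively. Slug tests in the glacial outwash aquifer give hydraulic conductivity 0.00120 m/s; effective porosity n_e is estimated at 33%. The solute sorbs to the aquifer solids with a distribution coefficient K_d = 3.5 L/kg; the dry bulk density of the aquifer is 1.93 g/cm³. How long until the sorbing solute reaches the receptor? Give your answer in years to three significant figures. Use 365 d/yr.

2.13 years

Hydraulic gradient i = (330.55 − 327.43) / 156 = 3.12 / 156 = 0.02000
K = 0.00120 m/s × 86400 s/d = 103.7 m/d
Specific discharge q = 103.7 × 0.02000 = 2.074 m/d
Seepage velocity v = q / n = 2.074 / 0.33 = 6.284 m/d
Retardation R = 1 + ρ_b·K_d/n = 1 + 1.93×3.5/0.33 = 21.47
Contaminant velocity v_c = v/R = 6.284/21.47 = 0.2927 m/d
t = L/v_c = 228/0.2927 = 779.0 d
   = 779.0/365 = 2.13 yr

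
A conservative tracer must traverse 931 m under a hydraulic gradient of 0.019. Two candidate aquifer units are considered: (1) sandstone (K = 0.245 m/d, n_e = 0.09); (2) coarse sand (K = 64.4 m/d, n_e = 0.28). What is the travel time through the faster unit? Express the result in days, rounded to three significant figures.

213 days

Unit 1 (sandstone): v = 0.245×0.019/0.09 = 0.05172 m/d, t = 931/0.05172 = 18000 d
Unit 2 (coarse sand): v = 64.4×0.019/0.28 = 4.370 m/d, t = 931/4.370 = 213.0 d
Faster unit: t = 213 d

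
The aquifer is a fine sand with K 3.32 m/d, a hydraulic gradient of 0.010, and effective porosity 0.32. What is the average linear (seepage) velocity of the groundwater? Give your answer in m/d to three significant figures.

Darcy flux q = K·i = 3.32 × 0.010 = 0.03320 m/d
Seepage velocity v = q / n = 0.03320 / 0.32 = 0.1038 m/d

0.104 m/d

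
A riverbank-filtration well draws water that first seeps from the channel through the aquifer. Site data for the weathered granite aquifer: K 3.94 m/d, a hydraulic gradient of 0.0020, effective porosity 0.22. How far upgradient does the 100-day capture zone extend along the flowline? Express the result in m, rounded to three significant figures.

Specific discharge q = 3.94 × 0.0020 = 0.007880 m/d
v = Ki/n = 3.94·0.0020/0.22 = 0.03582 m/d
L = v × T = 0.03582 × 100 = 3.582 m

3.58 m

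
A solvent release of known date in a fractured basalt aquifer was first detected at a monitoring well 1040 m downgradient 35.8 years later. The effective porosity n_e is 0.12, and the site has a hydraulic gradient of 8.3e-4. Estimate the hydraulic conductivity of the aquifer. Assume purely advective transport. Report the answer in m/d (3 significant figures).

t = 35.8 years = 13070 d
v = L / t = 1040 / 13070 = 0.07959 m/d
K = v · n / i = 0.07959 × 0.12 / 8.3e-4 = 11.5 m/d

11.5 m/d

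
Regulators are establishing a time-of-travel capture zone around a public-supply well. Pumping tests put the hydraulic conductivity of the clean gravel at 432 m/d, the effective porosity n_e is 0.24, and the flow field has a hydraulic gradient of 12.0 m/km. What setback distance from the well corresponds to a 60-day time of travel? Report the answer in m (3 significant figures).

q = Ki = 432 × 0.012 = 5.184 m/d
v_s = q/n_e = 5.184/0.24 = 21.60 m/d
L = v × T = 21.60 × 60 = 1296 m

1300 m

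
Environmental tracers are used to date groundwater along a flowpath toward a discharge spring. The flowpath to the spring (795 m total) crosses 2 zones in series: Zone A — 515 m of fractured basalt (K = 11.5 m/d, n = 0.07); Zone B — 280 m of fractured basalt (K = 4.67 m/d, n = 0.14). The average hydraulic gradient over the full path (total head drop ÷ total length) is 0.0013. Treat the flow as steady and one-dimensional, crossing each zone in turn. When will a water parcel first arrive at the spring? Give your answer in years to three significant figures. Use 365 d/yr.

20.9 years

Continuity: the same q passes through each zone, so ΔH = q·Σ(L_j/K_j) — the zones act as resistances in series.
Σ(L/K) = 515/11.5 + 280/4.67 = 44.78 + 59.96 = 104.7 d
K_eq = L_total / Σ(L/K) = 795 / 104.7 = 7.590 m/d
q = K_eq · i = 7.590 × 0.0013 = 0.009867 m/d (same in every zone)
Zone A: v = q/n = 0.009867/0.07 = 0.1410 m/d → t_A = 515/0.1410 = 3653 d
Zone B: v = q/n = 0.009867/0.14 = 0.07048 m/d → t_B = 280/0.07048 = 3973 d
Total t = 3653 + 3973 = 7626 d
   = 7626 / 365 = 20.9 yr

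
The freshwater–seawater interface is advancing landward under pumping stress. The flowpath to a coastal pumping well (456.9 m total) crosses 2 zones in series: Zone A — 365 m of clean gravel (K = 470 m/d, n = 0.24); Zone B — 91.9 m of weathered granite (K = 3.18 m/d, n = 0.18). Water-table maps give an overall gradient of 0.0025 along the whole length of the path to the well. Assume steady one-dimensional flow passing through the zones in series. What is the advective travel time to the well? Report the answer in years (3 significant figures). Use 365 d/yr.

7.41 years

Continuity: the same q passes through each zone, so ΔH = q·Σ(L_j/K_j) — the zones act as resistances in series.
Σ(L/K) = 365/470 + 91.9/3.18 = 0.7766 + 28.90 = 29.68 d
K_eq = L_total / Σ(L/K) = 456.9 / 29.68 = 15.40 m/d
q = K_eq · i = 15.40 × 0.0025 = 0.03849 m/d (same in every zone)
Zone A: v = q/n = 0.03849/0.24 = 0.1604 m/d → t_A = 365/0.1604 = 2276 d
Zone B: v = q/n = 0.03849/0.18 = 0.2138 m/d → t_B = 91.9/0.2138 = 429.8 d
Total t = 2276 + 429.8 = 2706 d
   = 2706 / 365 = 7.41 yr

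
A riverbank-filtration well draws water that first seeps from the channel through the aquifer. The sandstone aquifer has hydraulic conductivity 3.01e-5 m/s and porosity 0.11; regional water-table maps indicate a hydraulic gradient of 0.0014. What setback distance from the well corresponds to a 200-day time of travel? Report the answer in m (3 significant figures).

K = 3.01e-5 m/s × 86400 s/d = 2.601 m/d
q = Ki = 2.601 × 0.0014 = 0.003641 m/d
v_s = q/n_e = 0.003641/0.11 = 0.03310 m/d
L = v × T = 0.03310 × 200 = 6.620 m

6.62 m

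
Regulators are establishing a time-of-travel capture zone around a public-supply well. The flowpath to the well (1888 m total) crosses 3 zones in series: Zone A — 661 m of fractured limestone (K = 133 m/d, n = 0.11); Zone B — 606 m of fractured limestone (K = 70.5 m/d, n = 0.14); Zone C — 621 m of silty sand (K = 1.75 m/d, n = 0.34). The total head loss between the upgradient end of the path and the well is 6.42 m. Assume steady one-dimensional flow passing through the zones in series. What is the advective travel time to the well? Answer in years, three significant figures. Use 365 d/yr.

58.0 years

Steady 1-D flow in series ⇒ the Darcy flux q is identical in every zone and the zone head losses add (resistances L/K in series).
Σ(L/K) = 661/133 + 606/70.5 + 621/1.75 = 4.970 + 8.596 + 354.9 = 368.4 d
q = ΔH / Σ(L/K) = 6.42 / 368.4 = 0.01743 m/d (same in every zone)
Zone A: v = q/n = 0.01743/0.11 = 0.1584 m/d → t_A = 661/0.1584 = 4173 d
Zone B: v = q/n = 0.01743/0.14 = 0.1245 m/d → t_B = 606/0.1245 = 4869 d
Zone C: v = q/n = 0.01743/0.34 = 0.05125 m/d → t_C = 621/0.05125 = 12120 d
Total t = 4173 + 4869 + 12120 = 21160 d
   = 21160 / 365 = 58.0 yr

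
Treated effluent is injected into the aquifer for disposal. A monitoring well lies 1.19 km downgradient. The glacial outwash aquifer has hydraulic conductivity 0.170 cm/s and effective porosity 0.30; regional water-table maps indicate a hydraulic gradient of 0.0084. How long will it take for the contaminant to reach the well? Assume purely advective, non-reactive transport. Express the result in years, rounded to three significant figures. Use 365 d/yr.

0.793 years

K = 0.170 cm/s × 864 = 146.9 m/d
Specific discharge q = 146.9 × 0.0084 = 1.234 m/d
v = Ki/n = 146.9·0.0084/0.30 = 4.113 m/d
L = 1.19 km = 1190 m
t = L / v = 1190 / 4.113 = 289.4 d
   = 289.4 / 365 = 0.793 yr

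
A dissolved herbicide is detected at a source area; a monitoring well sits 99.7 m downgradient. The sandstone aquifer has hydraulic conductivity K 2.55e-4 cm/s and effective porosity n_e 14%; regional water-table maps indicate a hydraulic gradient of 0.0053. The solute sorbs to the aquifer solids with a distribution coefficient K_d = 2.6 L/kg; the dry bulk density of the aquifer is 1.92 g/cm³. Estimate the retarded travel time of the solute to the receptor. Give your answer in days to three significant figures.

438000 days

K = 2.55e-4 cm/s × 864 = 0.2203 m/d
Specific discharge q = 0.2203 × 0.0053 = 0.001168 m/d
Seepage velocity v = q / n = 0.001168 / 0.14 = 0.008341 m/d
Retardation R = 1 + ρ_b·K_d/n = 1 + 1.92×2.6/0.14 = 36.66
Contaminant velocity v_c = v/R = 0.008341/36.66 = 2.275e-4 m/d
t = L/v_c = 99.7/2.275e-4 = 438200 d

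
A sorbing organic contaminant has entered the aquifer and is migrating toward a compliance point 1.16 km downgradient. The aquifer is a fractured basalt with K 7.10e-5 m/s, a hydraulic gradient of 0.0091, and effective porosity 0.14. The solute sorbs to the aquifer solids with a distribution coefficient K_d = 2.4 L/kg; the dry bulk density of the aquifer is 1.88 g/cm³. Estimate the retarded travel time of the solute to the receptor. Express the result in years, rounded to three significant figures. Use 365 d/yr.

K = 7.10e-5 m/s × 86400 s/d = 6.134 m/d
Darcy flux q = K·i = 6.134 × 0.0091 = 0.05582 m/d
v_s = q/n_e = 0.05582/0.14 = 0.3987 m/d
Retardation R = 1 + ρ_b·K_d/n = 1 + 1.88×2.4/0.14 = 33.23
Contaminant velocity v_c = v/R = 0.3987/33.23 = 0.01200 m/d
L = 1.16 km = 1160 m
t = L/v_c = 1160/0.01200 = 96670 d
   = 96670/365 = 265 yr

265 years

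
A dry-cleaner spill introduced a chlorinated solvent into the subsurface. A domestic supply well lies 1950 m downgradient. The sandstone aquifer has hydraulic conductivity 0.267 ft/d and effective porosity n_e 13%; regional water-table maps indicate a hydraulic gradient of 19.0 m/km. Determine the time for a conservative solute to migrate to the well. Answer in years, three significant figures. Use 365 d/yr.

K = 0.267 ft/d × 0.3048 = 0.08138 m/d
Specific discharge q = 0.08138 × 0.019 = 0.001546 m/d
Average linear velocity = 0.001546 / 0.13 = 0.01189 m/d
t = L / v = 1950 / 0.01189 = 163900 d
   = 163900 / 365 = 449 yr

449 years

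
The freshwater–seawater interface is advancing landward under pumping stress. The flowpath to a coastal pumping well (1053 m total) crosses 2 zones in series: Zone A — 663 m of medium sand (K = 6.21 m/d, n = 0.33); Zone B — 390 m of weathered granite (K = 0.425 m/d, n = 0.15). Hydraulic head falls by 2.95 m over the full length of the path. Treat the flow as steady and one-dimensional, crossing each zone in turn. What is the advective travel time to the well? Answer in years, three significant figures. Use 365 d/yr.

Steady 1-D flow in series ⇒ the Darcy flux q is identical in every zone and the zone head losses add (resistances L/K in series).
Σ(L/K) = 663/6.21 + 390/0.425 = 106.8 + 917.6 = 1024 d
q = ΔH / Σ(L/K) = 2.95 / 1024 = 0.002880 m/d (same in every zone)
Zone A: v = q/n = 0.002880/0.33 = 0.008726 m/d → t_A = 663/0.008726 = 75980 d
Zone B: v = q/n = 0.002880/0.15 = 0.01920 m/d → t_B = 390/0.01920 = 20310 d
Total t = 75980 + 20310 = 96290 d
   = 96290 / 365 = 264 yr

264 years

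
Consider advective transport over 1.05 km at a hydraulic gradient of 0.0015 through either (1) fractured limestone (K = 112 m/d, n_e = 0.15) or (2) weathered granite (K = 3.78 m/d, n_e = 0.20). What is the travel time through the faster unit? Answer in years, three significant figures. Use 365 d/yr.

Unit 1 (fractured limestone): v = 112×0.0015/0.15 = 1.120 m/d, t = 1050/1.120 = 937.5 d
Unit 2 (weathered granite): v = 3.78×0.0015/0.20 = 0.02835 m/d, t = 1050/0.02835 = 37040 d
Faster: 937.5 d / 365 = 2.57 yr

2.57 years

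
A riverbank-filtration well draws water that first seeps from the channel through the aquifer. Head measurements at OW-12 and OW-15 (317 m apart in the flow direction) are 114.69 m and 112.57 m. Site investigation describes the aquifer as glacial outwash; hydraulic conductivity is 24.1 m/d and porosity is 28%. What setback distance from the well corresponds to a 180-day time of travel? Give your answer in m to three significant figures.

104 m

Hydraulic gradient i = (114.69 − 112.57) / 317 = 2.12 / 317 = 0.006688
q = Ki = 24.1 × 0.006688 = 0.1612 m/d
Seepage velocity v = q / n = 0.1612 / 0.28 = 0.5756 m/d
L = v × T = 0.5756 × 180 = 103.6 m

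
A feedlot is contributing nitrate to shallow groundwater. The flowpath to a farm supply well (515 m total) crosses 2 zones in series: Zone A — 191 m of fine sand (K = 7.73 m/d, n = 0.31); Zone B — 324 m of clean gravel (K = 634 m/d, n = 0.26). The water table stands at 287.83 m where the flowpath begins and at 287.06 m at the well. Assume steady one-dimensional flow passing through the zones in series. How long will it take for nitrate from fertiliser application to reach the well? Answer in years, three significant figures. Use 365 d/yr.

12.9 years

Total head drop ΔH = 287.83 − 287.06 = 0.77 m
Steady 1-D flow in series ⇒ the Darcy flux q is identical in every zone and the zone head losses add (resistances L/K in series).
Σ(L/K) = 191/7.73 + 324/634 = 24.71 + 0.5110 = 25.22 d
q = ΔH / Σ(L/K) = 0.77 / 25.22 = 0.03053 m/d (same in every zone)
Zone A: v = q/n = 0.03053/0.31 = 0.09849 m/d → t_A = 191/0.09849 = 1939 d
Zone B: v = q/n = 0.03053/0.26 = 0.1174 m/d → t_B = 324/0.1174 = 2759 d
Total t = 1939 + 2759 = 4698 d
   = 4698 / 365 = 12.9 yr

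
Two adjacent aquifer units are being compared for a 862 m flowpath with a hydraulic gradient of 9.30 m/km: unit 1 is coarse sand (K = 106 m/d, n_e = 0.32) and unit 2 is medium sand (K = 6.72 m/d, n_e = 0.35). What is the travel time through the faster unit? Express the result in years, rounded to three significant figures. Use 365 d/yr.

0.767 years

Unit 1 (coarse sand): v = 106×0.0093/0.32 = 3.081 m/d, t = 862/3.081 = 279.8 d
Unit 2 (medium sand): v = 6.72×0.0093/0.35 = 0.1786 m/d, t = 862/0.1786 = 4828 d
Faster: 279.8 d / 365 = 0.767 yr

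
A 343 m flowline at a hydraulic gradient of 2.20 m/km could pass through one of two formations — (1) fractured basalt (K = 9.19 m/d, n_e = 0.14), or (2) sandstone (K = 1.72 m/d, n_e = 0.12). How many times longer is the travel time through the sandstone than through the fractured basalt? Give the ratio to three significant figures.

Unit 1 (fractured basalt): v = 9.19×0.0022/0.14 = 0.1444 m/d, t = 343/0.1444 = 2375 d
Unit 2 (sandstone): v = 1.72×0.0022/0.12 = 0.03153 m/d, t = 343/0.03153 = 10880 d
t(sandstone) / t(fractured basalt) = 10880/2375 = 4.58

4.58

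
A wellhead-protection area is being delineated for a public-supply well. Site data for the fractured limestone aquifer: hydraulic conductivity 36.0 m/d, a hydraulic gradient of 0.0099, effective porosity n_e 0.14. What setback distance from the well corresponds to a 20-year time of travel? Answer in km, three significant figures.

18.6 km

Darcy flux q = K·i = 36.0 × 0.0099 = 0.3564 m/d
Seepage velocity v = q / n = 0.3564 / 0.14 = 2.546 m/d
T = 20 yr × 365 = 7300 d
L = v × T = 2.546 × 7300 = 18580 m
   = 18.6 km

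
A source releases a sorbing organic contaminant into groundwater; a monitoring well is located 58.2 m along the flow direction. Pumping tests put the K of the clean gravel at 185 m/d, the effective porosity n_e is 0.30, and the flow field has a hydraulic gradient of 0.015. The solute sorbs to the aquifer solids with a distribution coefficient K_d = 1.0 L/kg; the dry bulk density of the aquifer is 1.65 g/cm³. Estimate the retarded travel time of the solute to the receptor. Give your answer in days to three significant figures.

40.9 days

Darcy flux q = K·i = 185 × 0.015 = 2.775 m/d
Average linear velocity = 2.775 / 0.30 = 9.250 m/d
Retardation R = 1 + ρ_b·K_d/n = 1 + 1.65×1.0/0.30 = 6.500
Contaminant velocity v_c = v/R = 9.250/6.500 = 1.423 m/d
t = L/v_c = 58.2/1.423 = 40.90 d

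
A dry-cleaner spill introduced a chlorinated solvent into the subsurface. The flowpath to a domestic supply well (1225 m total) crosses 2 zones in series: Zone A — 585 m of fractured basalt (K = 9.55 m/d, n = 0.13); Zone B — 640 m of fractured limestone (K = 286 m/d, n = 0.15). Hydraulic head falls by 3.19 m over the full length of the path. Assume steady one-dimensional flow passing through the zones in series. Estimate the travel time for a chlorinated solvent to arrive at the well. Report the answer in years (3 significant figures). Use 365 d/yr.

Steady 1-D flow in series ⇒ the Darcy flux q is identical in every zone and the zone head losses add (resistances L/K in series).
Σ(L/K) = 585/9.55 + 640/286 = 61.26 + 2.238 = 63.49 d
q = ΔH / Σ(L/K) = 3.19 / 63.49 = 0.05024 m/d (same in every zone)
Zone A: v = q/n = 0.05024/0.13 = 0.3865 m/d → t_A = 585/0.3865 = 1514 d
Zone B: v = q/n = 0.05024/0.15 = 0.3349 m/d → t_B = 640/0.3349 = 1911 d
Total t = 1514 + 1911 = 3425 d
   = 3425 / 365 = 9.38 yr

9.38 years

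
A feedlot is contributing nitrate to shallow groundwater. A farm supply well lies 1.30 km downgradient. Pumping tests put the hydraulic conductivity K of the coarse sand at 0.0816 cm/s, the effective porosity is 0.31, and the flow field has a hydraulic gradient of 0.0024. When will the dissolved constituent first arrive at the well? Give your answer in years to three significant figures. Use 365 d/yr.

6.53 years

K = 0.0816 cm/s × 864 = 70.50 m/d
Specific discharge q = 70.50 × 0.0024 = 0.1692 m/d
Seepage velocity v = q / n = 0.1692 / 0.31 = 0.5458 m/d
L = 1.30 km = 1300 m
t = L / v = 1300 / 0.5458 = 2382 d
   = 2382 / 365 = 6.53 yr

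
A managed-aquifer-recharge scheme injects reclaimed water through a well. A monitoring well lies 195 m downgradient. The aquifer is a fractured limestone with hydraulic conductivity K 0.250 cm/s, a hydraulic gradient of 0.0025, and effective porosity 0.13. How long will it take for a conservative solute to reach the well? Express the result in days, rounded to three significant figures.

46.9 days

K = 0.250 cm/s × 864 = 216.0 m/d
Darcy flux q = K·i = 216.0 × 0.0025 = 0.5400 m/d
v = Ki/n = 216.0·0.0025/0.13 = 4.154 m/d
t = L / v = 195 / 4.154 = 46.94 d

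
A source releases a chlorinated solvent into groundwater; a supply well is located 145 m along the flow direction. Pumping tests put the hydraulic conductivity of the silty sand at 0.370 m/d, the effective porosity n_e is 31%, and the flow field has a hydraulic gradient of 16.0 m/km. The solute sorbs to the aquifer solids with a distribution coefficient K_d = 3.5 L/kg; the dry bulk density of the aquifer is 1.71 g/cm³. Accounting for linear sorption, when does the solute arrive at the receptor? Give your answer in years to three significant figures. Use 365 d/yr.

q = Ki = 0.370 × 0.016 = 0.005920 m/d
Seepage velocity v = q / n = 0.005920 / 0.31 = 0.01910 m/d
Retardation R = 1 + ρ_b·K_d/n = 1 + 1.71×3.5/0.31 = 20.31
Contaminant velocity v_c = v/R = 0.01910/20.31 = 9.404e-4 m/d
t = L/v_c = 145/9.404e-4 = 154200 d
   = 154200/365 = 422 yr

422 years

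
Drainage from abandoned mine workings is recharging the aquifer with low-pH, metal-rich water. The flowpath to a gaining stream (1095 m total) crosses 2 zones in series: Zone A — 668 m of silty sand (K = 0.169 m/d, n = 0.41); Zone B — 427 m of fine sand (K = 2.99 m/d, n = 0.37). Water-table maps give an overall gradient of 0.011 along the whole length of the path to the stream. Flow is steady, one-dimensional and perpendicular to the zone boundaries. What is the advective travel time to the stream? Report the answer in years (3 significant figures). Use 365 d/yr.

Continuity: the same q passes through each zone, so ΔH = q·Σ(L_j/K_j) — the zones act as resistances in series.
Σ(L/K) = 668/0.169 + 427/2.99 = 3953 + 142.8 = 4095 d
K_eq = L_total / Σ(L/K) = 1095 / 4095 = 0.2674 m/d
q = K_eq · i = 0.2674 × 0.011 = 0.002941 m/d (same in every zone)
Zone A: v = q/n = 0.002941/0.41 = 0.007173 m/d → t_A = 668/0.007173 = 93120 d
Zone B: v = q/n = 0.002941/0.37 = 0.007949 m/d → t_B = 427/0.007949 = 53720 d
Total t = 93120 + 53720 = 146800 d
   = 146800 / 365 = 402 yr

402 years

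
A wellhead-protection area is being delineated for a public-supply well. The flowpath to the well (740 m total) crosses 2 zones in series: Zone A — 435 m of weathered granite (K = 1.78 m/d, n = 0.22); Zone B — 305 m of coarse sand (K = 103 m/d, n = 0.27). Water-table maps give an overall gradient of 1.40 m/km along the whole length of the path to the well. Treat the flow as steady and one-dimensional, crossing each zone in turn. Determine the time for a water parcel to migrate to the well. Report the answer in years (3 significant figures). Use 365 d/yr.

Continuity: the same q passes through each zone, so ΔH = q·Σ(L_j/K_j) — the zones act as resistances in series.
Σ(L/K) = 435/1.78 + 305/103 = 244.4 + 2.961 = 247.3 d
K_eq = L_total / Σ(L/K) = 740 / 247.3 = 2.992 m/d
q = K_eq · i = 2.992 × 0.0014 = 0.004189 m/d (same in every zone)
Zone A: v = q/n = 0.004189/0.22 = 0.01904 m/d → t_A = 435/0.01904 = 22850 d
Zone B: v = q/n = 0.004189/0.27 = 0.01551 m/d → t_B = 305/0.01551 = 19660 d
Total t = 22850 + 19660 = 42510 d
   = 42510 / 365 = 116 yr

116 years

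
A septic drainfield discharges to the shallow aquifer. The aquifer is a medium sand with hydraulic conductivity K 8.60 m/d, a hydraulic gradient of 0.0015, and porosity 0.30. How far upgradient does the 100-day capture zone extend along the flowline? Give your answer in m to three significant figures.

4.30 m

Specific discharge q = 8.60 × 0.0015 = 0.01290 m/d
Seepage velocity v = q / n = 0.01290 / 0.30 = 0.04300 m/d
L = v × T = 0.04300 × 100 = 4.300 m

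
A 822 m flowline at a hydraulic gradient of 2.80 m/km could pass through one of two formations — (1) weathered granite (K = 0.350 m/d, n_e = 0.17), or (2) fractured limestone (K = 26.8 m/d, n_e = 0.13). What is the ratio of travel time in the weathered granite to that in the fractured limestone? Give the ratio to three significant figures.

100

Unit 1 (weathered granite): v = 0.350×0.0028/0.17 = 0.005765 m/d, t = 822/0.005765 = 142600 d
Unit 2 (fractured limestone): v = 26.8×0.0028/0.13 = 0.5772 m/d, t = 822/0.5772 = 1424 d
t(weathered granite) / t(fractured limestone) = 142600/1424 = 100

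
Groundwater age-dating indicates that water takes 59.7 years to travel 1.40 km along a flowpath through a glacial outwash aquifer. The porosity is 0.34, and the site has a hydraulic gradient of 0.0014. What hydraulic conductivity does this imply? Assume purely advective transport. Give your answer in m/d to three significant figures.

15.6 m/d

t = 59.7 years = 21790 d
L = 1.40 km = 1400 m
v = L / t = 1400 / 21790 = 0.06425 m/d
K = v · n / i = 0.06425 × 0.34 / 0.0014 = 15.6 m/d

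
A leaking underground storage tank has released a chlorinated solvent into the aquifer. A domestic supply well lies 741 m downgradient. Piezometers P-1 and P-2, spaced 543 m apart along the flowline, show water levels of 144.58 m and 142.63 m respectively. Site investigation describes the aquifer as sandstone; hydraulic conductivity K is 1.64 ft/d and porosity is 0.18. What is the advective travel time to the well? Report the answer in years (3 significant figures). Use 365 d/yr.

204 years

Hydraulic gradient i = (144.58 − 142.63) / 543 = 1.95 / 543 = 0.003591
K = 1.64 ft/d × 0.3048 = 0.4999 m/d
Darcy flux q = K·i = 0.4999 × 0.003591 = 0.001795 m/d
v_s = q/n_e = 0.001795/0.18 = 0.009973 m/d
t = L / v = 741 / 0.009973 = 74300 d
   = 74300 / 365 = 204 yr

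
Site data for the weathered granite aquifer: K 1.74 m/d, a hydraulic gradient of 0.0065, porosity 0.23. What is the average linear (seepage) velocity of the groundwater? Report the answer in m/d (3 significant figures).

0.0492 m/d

q = Ki = 1.74 × 0.0065 = 0.01131 m/d
v = Ki/n = 1.74·0.0065/0.23 = 0.04917 m/d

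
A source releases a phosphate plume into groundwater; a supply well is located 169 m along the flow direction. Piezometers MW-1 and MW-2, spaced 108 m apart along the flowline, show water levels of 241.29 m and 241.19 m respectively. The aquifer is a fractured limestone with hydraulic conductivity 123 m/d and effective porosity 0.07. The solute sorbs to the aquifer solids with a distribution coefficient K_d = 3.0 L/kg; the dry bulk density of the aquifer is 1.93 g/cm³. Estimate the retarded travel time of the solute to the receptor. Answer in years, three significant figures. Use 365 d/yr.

23.8 years

Hydraulic gradient i = (241.29 − 241.19) / 108 = 0.10 / 108 = 9.259e-4
q = Ki = 123 × 9.259e-4 = 0.1139 m/d
v_s = q/n_e = 0.1139/0.07 = 1.627 m/d
Retardation R = 1 + ρ_b·K_d/n = 1 + 1.93×3.0/0.07 = 83.71
Contaminant velocity v_c = v/R = 1.627/83.71 = 0.01943 m/d
t = L/v_c = 169/0.01943 = 8696 d
   = 8696/365 = 23.8 yr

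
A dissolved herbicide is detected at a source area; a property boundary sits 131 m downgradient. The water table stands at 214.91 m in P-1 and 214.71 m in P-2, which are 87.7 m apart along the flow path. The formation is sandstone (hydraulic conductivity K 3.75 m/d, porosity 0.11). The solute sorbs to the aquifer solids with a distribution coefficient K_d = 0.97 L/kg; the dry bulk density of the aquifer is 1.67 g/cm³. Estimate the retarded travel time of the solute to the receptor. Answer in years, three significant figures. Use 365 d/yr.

72.6 years

Hydraulic gradient i = (214.91 − 214.71) / 87.7 = 0.20 / 87.7 = 0.002281
Darcy flux q = K·i = 3.75 × 0.002281 = 0.008552 m/d
v = Ki/n = 3.75·0.002281/0.11 = 0.07774 m/d
Retardation R = 1 + ρ_b·K_d/n = 1 + 1.67×0.97/0.11 = 15.73
Contaminant velocity v_c = v/R = 0.07774/15.73 = 0.004944 m/d
t = L/v_c = 131/0.004944 = 26500 d
   = 26500/365 = 72.6 yr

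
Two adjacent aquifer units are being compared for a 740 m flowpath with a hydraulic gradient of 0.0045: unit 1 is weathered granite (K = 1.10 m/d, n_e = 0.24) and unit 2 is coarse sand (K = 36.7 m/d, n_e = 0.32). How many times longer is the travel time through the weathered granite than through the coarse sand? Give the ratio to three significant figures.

Unit 1 (weathered granite): v = 1.10×0.0045/0.24 = 0.02063 m/d, t = 740/0.02063 = 35880 d
Unit 2 (coarse sand): v = 36.7×0.0045/0.32 = 0.5161 m/d, t = 740/0.5161 = 1434 d
t(weathered granite) / t(coarse sand) = 35880/1434 = 25.0

25.0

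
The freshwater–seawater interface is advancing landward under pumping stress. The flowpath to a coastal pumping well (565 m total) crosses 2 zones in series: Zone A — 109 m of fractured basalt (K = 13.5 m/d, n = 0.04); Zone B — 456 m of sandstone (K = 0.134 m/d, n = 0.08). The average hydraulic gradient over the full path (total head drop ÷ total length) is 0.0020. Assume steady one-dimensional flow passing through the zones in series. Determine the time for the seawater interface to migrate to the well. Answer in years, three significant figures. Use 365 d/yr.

338 years

Continuity: the same q passes through each zone, so ΔH = q·Σ(L_j/K_j) — the zones act as resistances in series.
Σ(L/K) = 109/13.5 + 456/0.134 = 8.074 + 3403 = 3411 d
K_eq = L_total / Σ(L/K) = 565 / 3411 = 0.1656 m/d
q = K_eq · i = 0.1656 × 0.0020 = 3.313e-4 m/d (same in every zone)
Zone A: v = q/n = 3.313e-4/0.04 = 0.008282 m/d → t_A = 109/0.008282 = 13160 d
Zone B: v = q/n = 3.313e-4/0.08 = 0.004141 m/d → t_B = 456/0.004141 = 110100 d
Total t = 13160 + 110100 = 123300 d
   = 123300 / 365 = 338 yr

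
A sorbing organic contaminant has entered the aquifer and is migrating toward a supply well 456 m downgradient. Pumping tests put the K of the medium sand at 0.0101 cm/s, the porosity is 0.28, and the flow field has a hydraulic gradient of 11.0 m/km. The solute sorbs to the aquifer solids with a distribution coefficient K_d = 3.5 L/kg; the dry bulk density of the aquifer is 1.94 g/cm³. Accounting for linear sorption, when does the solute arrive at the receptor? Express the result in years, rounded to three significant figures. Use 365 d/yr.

92.0 years

K = 0.0101 cm/s × 864 = 8.726 m/d
Specific discharge q = 8.726 × 0.011 = 0.09599 m/d
v = Ki/n = 8.726·0.011/0.28 = 0.3428 m/d
Retardation R = 1 + ρ_b·K_d/n = 1 + 1.94×3.5/0.28 = 25.25
Contaminant velocity v_c = v/R = 0.3428/25.25 = 0.01358 m/d
t = L/v_c = 456/0.01358 = 33590 d
   = 33590/365 = 92.0 yr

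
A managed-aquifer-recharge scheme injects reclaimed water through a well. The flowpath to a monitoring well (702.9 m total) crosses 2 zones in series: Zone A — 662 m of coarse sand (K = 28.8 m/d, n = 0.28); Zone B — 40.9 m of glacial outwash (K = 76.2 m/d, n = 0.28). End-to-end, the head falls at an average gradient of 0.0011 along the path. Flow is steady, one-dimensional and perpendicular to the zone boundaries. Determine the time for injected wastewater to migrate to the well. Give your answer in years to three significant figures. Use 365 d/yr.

Continuity: the same q passes through each zone, so ΔH = q·Σ(L_j/K_j) — the zones act as resistances in series.
Σ(L/K) = 662/28.8 + 40.9/76.2 = 22.99 + 0.5367 = 23.52 d
K_eq = L_total / Σ(L/K) = 702.9 / 23.52 = 29.88 m/d
q = K_eq · i = 29.88 × 0.0011 = 0.03287 m/d (same in every zone)
Zone A: v = q/n = 0.03287/0.28 = 0.1174 m/d → t_A = 662/0.1174 = 5639 d
Zone B: v = q/n = 0.03287/0.28 = 0.1174 m/d → t_B = 40.9/0.1174 = 348.4 d
Total t = 5639 + 348.4 = 5988 d
   = 5988 / 365 = 16.4 yr

16.4 years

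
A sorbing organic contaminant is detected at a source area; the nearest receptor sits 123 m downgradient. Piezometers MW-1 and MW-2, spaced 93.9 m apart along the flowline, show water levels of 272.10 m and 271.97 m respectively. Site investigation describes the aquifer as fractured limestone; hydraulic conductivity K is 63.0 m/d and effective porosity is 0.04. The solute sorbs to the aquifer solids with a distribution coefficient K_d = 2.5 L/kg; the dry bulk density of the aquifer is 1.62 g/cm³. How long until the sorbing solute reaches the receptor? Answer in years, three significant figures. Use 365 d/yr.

15.8 years

Hydraulic gradient i = (272.10 − 271.97) / 93.9 = 0.13 / 93.9 = 0.001384
Darcy flux q = K·i = 63.0 × 0.001384 = 0.08722 m/d
v_s = q/n_e = 0.08722/0.04 = 2.181 m/d
Retardation R = 1 + ρ_b·K_d/n = 1 + 1.62×2.5/0.04 = 102.3
Contaminant velocity v_c = v/R = 2.181/102.3 = 0.02133 m/d
t = L/v_c = 123/0.02133 = 5768 d
   = 5768/365 = 15.8 yr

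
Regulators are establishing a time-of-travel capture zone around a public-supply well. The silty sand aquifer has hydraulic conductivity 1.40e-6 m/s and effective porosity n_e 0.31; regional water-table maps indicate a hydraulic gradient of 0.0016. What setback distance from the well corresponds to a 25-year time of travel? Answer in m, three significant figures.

5.70 m

K = 1.40e-6 m/s × 86400 s/d = 0.1210 m/d
Specific discharge q = 0.1210 × 0.0016 = 1.935e-4 m/d
Average linear velocity = 1.935e-4 / 0.31 = 6.243e-4 m/d
T = 25 yr × 365 = 9125 d
L = v × T = 6.243e-4 × 9125 = 5.697 m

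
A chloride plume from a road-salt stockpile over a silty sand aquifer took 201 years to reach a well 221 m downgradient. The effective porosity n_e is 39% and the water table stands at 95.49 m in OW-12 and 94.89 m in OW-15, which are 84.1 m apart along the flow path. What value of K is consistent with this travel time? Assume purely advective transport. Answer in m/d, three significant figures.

0.165 m/d

Hydraulic gradient i = (95.49 − 94.89) / 84.1 = 0.60 / 84.1 = 0.007134
t = 201 years = 73370 d
v = L / t = 221 / 73370 = 0.003012 m/d
K = v · n / i = 0.003012 × 0.39 / 0.007134 = 0.165 m/d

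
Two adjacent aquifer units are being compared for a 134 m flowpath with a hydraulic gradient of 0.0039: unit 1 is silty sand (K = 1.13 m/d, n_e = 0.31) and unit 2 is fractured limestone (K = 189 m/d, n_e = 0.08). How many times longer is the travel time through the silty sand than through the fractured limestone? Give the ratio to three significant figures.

Unit 1 (silty sand): v = 1.13×0.0039/0.31 = 0.01422 m/d, t = 134/0.01422 = 9426 d
Unit 2 (fractured limestone): v = 189×0.0039/0.08 = 9.214 m/d, t = 134/9.214 = 14.54 d
t(silty sand) / t(fractured limestone) = 9426/14.54 = 648

648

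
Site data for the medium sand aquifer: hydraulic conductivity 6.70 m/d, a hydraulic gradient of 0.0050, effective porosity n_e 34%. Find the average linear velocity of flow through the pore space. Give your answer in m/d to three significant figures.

0.0985 m/d

Darcy flux q = K·i = 6.70 × 0.0050 = 0.03350 m/d
Average linear velocity = 0.03350 / 0.34 = 0.09853 m/d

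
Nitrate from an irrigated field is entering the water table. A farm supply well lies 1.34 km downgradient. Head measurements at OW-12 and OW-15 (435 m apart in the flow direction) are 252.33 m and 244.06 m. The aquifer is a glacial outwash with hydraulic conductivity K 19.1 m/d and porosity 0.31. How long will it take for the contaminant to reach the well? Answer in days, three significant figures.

Hydraulic gradient i = (252.33 − 244.06) / 435 = 8.27 / 435 = 0.01901
q = Ki = 19.1 × 0.01901 = 0.3631 m/d
v_s = q/n_e = 0.3631/0.31 = 1.171 m/d
L = 1.34 km = 1340 m
t = L / v = 1340 / 1.171 = 1144 d

1140 days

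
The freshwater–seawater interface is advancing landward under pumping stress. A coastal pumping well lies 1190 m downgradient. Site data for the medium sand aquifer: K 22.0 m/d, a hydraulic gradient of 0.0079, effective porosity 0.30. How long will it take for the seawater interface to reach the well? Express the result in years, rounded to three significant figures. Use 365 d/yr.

Specific discharge q = 22.0 × 0.0079 = 0.1738 m/d
Seepage velocity v = q / n = 0.1738 / 0.30 = 0.5793 m/d
t = L / v = 1190 / 0.5793 = 2054 d
   = 2054 / 365 = 5.63 yr

5.63 years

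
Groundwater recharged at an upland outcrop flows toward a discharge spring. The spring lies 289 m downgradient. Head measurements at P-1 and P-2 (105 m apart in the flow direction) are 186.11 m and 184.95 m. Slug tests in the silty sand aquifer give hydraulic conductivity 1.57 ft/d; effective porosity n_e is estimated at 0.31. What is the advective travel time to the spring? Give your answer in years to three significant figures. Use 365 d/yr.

Hydraulic gradient i = (186.11 − 184.95) / 105 = 1.16 / 105 = 0.01105
K = 1.57 ft/d × 0.3048 = 0.4785 m/d
Darcy flux q = K·i = 0.4785 × 0.01105 = 0.005287 m/d
v = Ki/n = 0.4785·0.01105/0.31 = 0.01705 m/d
t = L / v = 289 / 0.01705 = 16950 d
   = 16950 / 365 = 46.4 yr

46.4 years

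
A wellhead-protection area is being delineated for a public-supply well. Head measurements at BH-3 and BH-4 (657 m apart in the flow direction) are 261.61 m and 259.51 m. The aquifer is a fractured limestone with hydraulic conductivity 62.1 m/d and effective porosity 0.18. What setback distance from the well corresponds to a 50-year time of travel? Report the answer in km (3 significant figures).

20.1 km

Hydraulic gradient i = (261.61 − 259.51) / 657 = 2.10 / 657 = 0.003196
q = Ki = 62.1 × 0.003196 = 0.1985 m/d
Average linear velocity = 0.1985 / 0.18 = 1.103 m/d
T = 50 yr × 365 = 18250 d
L = v × T = 1.103 × 18250 = 20130 m
   = 20.1 km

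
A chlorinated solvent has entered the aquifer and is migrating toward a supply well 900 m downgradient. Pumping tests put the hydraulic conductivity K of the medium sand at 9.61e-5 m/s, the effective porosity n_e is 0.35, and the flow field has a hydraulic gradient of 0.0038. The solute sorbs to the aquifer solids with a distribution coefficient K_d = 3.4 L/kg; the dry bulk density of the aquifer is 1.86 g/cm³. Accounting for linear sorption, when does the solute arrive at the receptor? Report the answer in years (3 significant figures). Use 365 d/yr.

522 years

K = 9.61e-5 m/s × 86400 s/d = 8.303 m/d
q = Ki = 8.303 × 0.0038 = 0.03155 m/d
v_s = q/n_e = 0.03155/0.35 = 0.09015 m/d
Retardation R = 1 + ρ_b·K_d/n = 1 + 1.86×3.4/0.35 = 19.07
Contaminant velocity v_c = v/R = 0.09015/19.07 = 0.004728 m/d
t = L/v_c = 900/0.004728 = 190400 d
   = 190400/365 = 522 yr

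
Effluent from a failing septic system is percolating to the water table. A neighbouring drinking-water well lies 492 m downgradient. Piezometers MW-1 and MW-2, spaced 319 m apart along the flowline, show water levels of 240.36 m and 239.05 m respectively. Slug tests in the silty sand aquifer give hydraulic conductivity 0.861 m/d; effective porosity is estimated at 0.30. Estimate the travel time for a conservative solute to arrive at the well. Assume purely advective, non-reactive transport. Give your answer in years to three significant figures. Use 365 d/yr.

Hydraulic gradient i = (240.36 − 239.05) / 319 = 1.31 / 319 = 0.004107
Darcy flux q = K·i = 0.861 × 0.004107 = 0.003536 m/d
v_s = q/n_e = 0.003536/0.30 = 0.01179 m/d
t = L / v = 492 / 0.01179 = 41740 d
   = 41740 / 365 = 114 yr

114 years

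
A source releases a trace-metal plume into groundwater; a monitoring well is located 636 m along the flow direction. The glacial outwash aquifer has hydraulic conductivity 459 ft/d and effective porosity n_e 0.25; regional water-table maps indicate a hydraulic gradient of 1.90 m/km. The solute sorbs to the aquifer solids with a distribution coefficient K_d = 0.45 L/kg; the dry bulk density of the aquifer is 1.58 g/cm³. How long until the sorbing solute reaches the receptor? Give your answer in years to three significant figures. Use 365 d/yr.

K = 459 ft/d × 0.3048 = 139.9 m/d
Specific discharge q = 139.9 × 0.0019 = 0.2658 m/d
v = Ki/n = 139.9·0.0019/0.25 = 1.063 m/d
Retardation R = 1 + ρ_b·K_d/n = 1 + 1.58×0.45/0.25 = 3.844
Contaminant velocity v_c = v/R = 1.063/3.844 = 0.2766 m/d
t = L/v_c = 636/0.2766 = 2299 d
   = 2299/365 = 6.30 yr

6.30 years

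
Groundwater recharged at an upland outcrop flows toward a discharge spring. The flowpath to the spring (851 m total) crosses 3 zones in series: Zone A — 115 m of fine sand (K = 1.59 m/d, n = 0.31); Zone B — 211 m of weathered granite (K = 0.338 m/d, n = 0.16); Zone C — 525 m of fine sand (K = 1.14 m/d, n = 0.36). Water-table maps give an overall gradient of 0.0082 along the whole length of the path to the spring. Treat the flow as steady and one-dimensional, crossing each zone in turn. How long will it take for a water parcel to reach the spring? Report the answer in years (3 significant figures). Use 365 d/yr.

117 years

Continuity: the same q passes through each zone, so ΔH = q·Σ(L_j/K_j) — the zones act as resistances in series.
Σ(L/K) = 115/1.59 + 211/0.338 + 525/1.14 = 72.33 + 624.3 + 460.5 = 1157 d
K_eq = L_total / Σ(L/K) = 851 / 1157 = 0.7355 m/d
q = K_eq · i = 0.7355 × 0.0082 = 0.006031 m/d (same in every zone)
Zone A: v = q/n = 0.006031/0.31 = 0.01945 m/d → t_A = 115/0.01945 = 5911 d
Zone B: v = q/n = 0.006031/0.16 = 0.03769 m/d → t_B = 211/0.03769 = 5598 d
Zone C: v = q/n = 0.006031/0.36 = 0.01675 m/d → t_C = 525/0.01675 = 31340 d
Total t = 5911 + 5598 + 31340 = 42850 d
   = 42850 / 365 = 117 yr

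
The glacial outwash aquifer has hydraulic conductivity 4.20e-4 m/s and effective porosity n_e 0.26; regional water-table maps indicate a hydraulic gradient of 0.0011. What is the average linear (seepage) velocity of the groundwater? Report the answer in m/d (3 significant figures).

K = 4.20e-4 m/s × 86400 s/d = 36.29 m/d
q = Ki = 36.29 × 0.0011 = 0.03992 m/d
Seepage velocity v = q / n = 0.03992 / 0.26 = 0.1535 m/d

0.154 m/d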